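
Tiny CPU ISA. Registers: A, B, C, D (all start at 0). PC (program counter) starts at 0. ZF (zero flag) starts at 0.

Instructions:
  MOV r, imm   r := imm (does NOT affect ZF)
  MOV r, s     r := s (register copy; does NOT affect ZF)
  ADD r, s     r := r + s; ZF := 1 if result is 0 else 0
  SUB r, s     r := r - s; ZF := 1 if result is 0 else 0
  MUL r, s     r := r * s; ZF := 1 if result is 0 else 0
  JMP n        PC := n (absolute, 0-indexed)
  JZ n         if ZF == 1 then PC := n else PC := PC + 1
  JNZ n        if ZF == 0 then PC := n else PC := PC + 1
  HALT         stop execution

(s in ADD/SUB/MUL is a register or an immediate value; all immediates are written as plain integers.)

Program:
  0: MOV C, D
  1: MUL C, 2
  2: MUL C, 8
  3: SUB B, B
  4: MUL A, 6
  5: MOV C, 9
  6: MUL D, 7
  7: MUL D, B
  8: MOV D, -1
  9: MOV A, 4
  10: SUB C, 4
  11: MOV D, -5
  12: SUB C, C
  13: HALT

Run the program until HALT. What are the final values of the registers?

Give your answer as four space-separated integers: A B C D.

Answer: 4 0 0 -5

Derivation:
Step 1: PC=0 exec 'MOV C, D'. After: A=0 B=0 C=0 D=0 ZF=0 PC=1
Step 2: PC=1 exec 'MUL C, 2'. After: A=0 B=0 C=0 D=0 ZF=1 PC=2
Step 3: PC=2 exec 'MUL C, 8'. After: A=0 B=0 C=0 D=0 ZF=1 PC=3
Step 4: PC=3 exec 'SUB B, B'. After: A=0 B=0 C=0 D=0 ZF=1 PC=4
Step 5: PC=4 exec 'MUL A, 6'. After: A=0 B=0 C=0 D=0 ZF=1 PC=5
Step 6: PC=5 exec 'MOV C, 9'. After: A=0 B=0 C=9 D=0 ZF=1 PC=6
Step 7: PC=6 exec 'MUL D, 7'. After: A=0 B=0 C=9 D=0 ZF=1 PC=7
Step 8: PC=7 exec 'MUL D, B'. After: A=0 B=0 C=9 D=0 ZF=1 PC=8
Step 9: PC=8 exec 'MOV D, -1'. After: A=0 B=0 C=9 D=-1 ZF=1 PC=9
Step 10: PC=9 exec 'MOV A, 4'. After: A=4 B=0 C=9 D=-1 ZF=1 PC=10
Step 11: PC=10 exec 'SUB C, 4'. After: A=4 B=0 C=5 D=-1 ZF=0 PC=11
Step 12: PC=11 exec 'MOV D, -5'. After: A=4 B=0 C=5 D=-5 ZF=0 PC=12
Step 13: PC=12 exec 'SUB C, C'. After: A=4 B=0 C=0 D=-5 ZF=1 PC=13
Step 14: PC=13 exec 'HALT'. After: A=4 B=0 C=0 D=-5 ZF=1 PC=13 HALTED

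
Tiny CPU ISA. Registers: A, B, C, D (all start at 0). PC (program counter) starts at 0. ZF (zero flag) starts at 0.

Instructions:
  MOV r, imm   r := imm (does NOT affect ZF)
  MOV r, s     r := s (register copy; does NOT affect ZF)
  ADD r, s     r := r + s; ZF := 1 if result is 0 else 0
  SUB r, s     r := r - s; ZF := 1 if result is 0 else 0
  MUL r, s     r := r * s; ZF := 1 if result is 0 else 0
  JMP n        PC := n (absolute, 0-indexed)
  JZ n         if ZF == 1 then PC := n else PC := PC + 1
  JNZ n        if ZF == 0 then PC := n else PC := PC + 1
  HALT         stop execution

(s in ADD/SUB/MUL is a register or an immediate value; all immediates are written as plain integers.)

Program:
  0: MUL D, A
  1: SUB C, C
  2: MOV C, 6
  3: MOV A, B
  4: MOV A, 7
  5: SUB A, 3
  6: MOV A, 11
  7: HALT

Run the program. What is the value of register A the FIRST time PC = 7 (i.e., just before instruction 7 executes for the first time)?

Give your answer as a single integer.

Step 1: PC=0 exec 'MUL D, A'. After: A=0 B=0 C=0 D=0 ZF=1 PC=1
Step 2: PC=1 exec 'SUB C, C'. After: A=0 B=0 C=0 D=0 ZF=1 PC=2
Step 3: PC=2 exec 'MOV C, 6'. After: A=0 B=0 C=6 D=0 ZF=1 PC=3
Step 4: PC=3 exec 'MOV A, B'. After: A=0 B=0 C=6 D=0 ZF=1 PC=4
Step 5: PC=4 exec 'MOV A, 7'. After: A=7 B=0 C=6 D=0 ZF=1 PC=5
Step 6: PC=5 exec 'SUB A, 3'. After: A=4 B=0 C=6 D=0 ZF=0 PC=6
Step 7: PC=6 exec 'MOV A, 11'. After: A=11 B=0 C=6 D=0 ZF=0 PC=7
First time PC=7: A=11

11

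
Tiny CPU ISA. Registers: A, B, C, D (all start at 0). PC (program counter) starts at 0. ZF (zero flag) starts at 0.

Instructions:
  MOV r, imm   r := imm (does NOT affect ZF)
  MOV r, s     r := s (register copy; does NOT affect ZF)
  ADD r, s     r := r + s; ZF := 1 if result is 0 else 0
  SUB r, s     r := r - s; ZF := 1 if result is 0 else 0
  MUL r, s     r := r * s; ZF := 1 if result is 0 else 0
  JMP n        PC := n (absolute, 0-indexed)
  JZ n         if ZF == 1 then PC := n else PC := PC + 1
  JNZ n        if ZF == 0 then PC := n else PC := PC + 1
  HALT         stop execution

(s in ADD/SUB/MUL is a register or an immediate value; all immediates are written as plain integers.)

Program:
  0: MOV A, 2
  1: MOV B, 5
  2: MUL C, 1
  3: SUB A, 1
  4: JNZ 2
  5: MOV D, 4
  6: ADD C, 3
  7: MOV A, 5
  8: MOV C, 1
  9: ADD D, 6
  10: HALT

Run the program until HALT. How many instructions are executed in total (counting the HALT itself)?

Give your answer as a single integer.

Step 1: PC=0 exec 'MOV A, 2'. After: A=2 B=0 C=0 D=0 ZF=0 PC=1
Step 2: PC=1 exec 'MOV B, 5'. After: A=2 B=5 C=0 D=0 ZF=0 PC=2
Step 3: PC=2 exec 'MUL C, 1'. After: A=2 B=5 C=0 D=0 ZF=1 PC=3
Step 4: PC=3 exec 'SUB A, 1'. After: A=1 B=5 C=0 D=0 ZF=0 PC=4
Step 5: PC=4 exec 'JNZ 2'. After: A=1 B=5 C=0 D=0 ZF=0 PC=2
Step 6: PC=2 exec 'MUL C, 1'. After: A=1 B=5 C=0 D=0 ZF=1 PC=3
Step 7: PC=3 exec 'SUB A, 1'. After: A=0 B=5 C=0 D=0 ZF=1 PC=4
Step 8: PC=4 exec 'JNZ 2'. After: A=0 B=5 C=0 D=0 ZF=1 PC=5
Step 9: PC=5 exec 'MOV D, 4'. After: A=0 B=5 C=0 D=4 ZF=1 PC=6
Step 10: PC=6 exec 'ADD C, 3'. After: A=0 B=5 C=3 D=4 ZF=0 PC=7
Step 11: PC=7 exec 'MOV A, 5'. After: A=5 B=5 C=3 D=4 ZF=0 PC=8
Step 12: PC=8 exec 'MOV C, 1'. After: A=5 B=5 C=1 D=4 ZF=0 PC=9
Step 13: PC=9 exec 'ADD D, 6'. After: A=5 B=5 C=1 D=10 ZF=0 PC=10
Step 14: PC=10 exec 'HALT'. After: A=5 B=5 C=1 D=10 ZF=0 PC=10 HALTED
Total instructions executed: 14

Answer: 14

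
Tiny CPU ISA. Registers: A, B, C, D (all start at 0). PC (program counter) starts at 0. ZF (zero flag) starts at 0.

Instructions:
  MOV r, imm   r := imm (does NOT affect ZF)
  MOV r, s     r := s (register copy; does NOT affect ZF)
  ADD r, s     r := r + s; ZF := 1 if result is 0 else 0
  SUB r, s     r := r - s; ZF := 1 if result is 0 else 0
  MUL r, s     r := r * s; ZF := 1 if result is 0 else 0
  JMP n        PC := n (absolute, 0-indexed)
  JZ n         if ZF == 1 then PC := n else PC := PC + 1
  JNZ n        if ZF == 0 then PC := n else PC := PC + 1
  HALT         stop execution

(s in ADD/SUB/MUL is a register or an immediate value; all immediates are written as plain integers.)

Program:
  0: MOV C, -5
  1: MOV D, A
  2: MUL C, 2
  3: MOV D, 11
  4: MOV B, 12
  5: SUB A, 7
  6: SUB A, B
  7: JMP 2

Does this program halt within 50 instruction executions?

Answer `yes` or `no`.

Answer: no

Derivation:
Step 1: PC=0 exec 'MOV C, -5'. After: A=0 B=0 C=-5 D=0 ZF=0 PC=1
Step 2: PC=1 exec 'MOV D, A'. After: A=0 B=0 C=-5 D=0 ZF=0 PC=2
Step 3: PC=2 exec 'MUL C, 2'. After: A=0 B=0 C=-10 D=0 ZF=0 PC=3
Step 4: PC=3 exec 'MOV D, 11'. After: A=0 B=0 C=-10 D=11 ZF=0 PC=4
Step 5: PC=4 exec 'MOV B, 12'. After: A=0 B=12 C=-10 D=11 ZF=0 PC=5
Step 6: PC=5 exec 'SUB A, 7'. After: A=-7 B=12 C=-10 D=11 ZF=0 PC=6
Step 7: PC=6 exec 'SUB A, B'. After: A=-19 B=12 C=-10 D=11 ZF=0 PC=7
Step 8: PC=7 exec 'JMP 2'. After: A=-19 B=12 C=-10 D=11 ZF=0 PC=2
Step 9: PC=2 exec 'MUL C, 2'. After: A=-19 B=12 C=-20 D=11 ZF=0 PC=3
Step 10: PC=3 exec 'MOV D, 11'. After: A=-19 B=12 C=-20 D=11 ZF=0 PC=4
Step 11: PC=4 exec 'MOV B, 12'. After: A=-19 B=12 C=-20 D=11 ZF=0 PC=5
Step 12: PC=5 exec 'SUB A, 7'. After: A=-26 B=12 C=-20 D=11 ZF=0 PC=6
Step 13: PC=6 exec 'SUB A, B'. After: A=-38 B=12 C=-20 D=11 ZF=0 PC=7
Step 14: PC=7 exec 'JMP 2'. After: A=-38 B=12 C=-20 D=11 ZF=0 PC=2
Step 15: PC=2 exec 'MUL C, 2'. After: A=-38 B=12 C=-40 D=11 ZF=0 PC=3
After 50 steps: not halted. PC revisits the same instructions with no path to HALT; will never halt.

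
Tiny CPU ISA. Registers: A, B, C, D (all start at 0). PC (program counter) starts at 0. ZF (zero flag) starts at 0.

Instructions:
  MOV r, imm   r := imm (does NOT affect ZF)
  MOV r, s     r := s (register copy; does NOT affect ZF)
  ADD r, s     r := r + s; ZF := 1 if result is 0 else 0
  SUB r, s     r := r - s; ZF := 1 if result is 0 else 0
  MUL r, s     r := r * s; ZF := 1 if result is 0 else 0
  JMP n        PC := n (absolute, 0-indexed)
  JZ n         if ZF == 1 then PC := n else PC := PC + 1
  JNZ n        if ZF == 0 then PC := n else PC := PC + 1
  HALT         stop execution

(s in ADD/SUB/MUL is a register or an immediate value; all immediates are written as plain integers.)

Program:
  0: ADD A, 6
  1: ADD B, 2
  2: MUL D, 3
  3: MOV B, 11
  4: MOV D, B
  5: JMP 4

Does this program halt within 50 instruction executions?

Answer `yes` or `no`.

Answer: no

Derivation:
Step 1: PC=0 exec 'ADD A, 6'. After: A=6 B=0 C=0 D=0 ZF=0 PC=1
Step 2: PC=1 exec 'ADD B, 2'. After: A=6 B=2 C=0 D=0 ZF=0 PC=2
Step 3: PC=2 exec 'MUL D, 3'. After: A=6 B=2 C=0 D=0 ZF=1 PC=3
Step 4: PC=3 exec 'MOV B, 11'. After: A=6 B=11 C=0 D=0 ZF=1 PC=4
Step 5: PC=4 exec 'MOV D, B'. After: A=6 B=11 C=0 D=11 ZF=1 PC=5
Step 6: PC=5 exec 'JMP 4'. After: A=6 B=11 C=0 D=11 ZF=1 PC=4
Step 7: PC=4 exec 'MOV D, B'. After: A=6 B=11 C=0 D=11 ZF=1 PC=5
State after step 7 equals state after step 5: the program is in a cycle of length 2 and will never halt.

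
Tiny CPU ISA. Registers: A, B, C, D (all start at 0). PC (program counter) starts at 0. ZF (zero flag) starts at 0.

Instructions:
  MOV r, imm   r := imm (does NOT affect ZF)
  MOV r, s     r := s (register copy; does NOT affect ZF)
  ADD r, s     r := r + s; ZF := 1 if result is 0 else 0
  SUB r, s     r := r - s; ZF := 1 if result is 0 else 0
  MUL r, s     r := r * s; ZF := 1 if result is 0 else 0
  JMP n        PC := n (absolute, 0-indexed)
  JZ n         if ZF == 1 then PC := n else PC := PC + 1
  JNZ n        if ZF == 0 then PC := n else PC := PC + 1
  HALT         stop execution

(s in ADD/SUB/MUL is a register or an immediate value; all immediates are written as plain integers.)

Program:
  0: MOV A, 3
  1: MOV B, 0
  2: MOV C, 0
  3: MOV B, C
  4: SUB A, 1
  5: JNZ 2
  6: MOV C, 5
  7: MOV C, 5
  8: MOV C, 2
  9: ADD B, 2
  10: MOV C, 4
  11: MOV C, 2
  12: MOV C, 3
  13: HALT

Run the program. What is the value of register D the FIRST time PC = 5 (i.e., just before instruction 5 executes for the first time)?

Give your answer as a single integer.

Step 1: PC=0 exec 'MOV A, 3'. After: A=3 B=0 C=0 D=0 ZF=0 PC=1
Step 2: PC=1 exec 'MOV B, 0'. After: A=3 B=0 C=0 D=0 ZF=0 PC=2
Step 3: PC=2 exec 'MOV C, 0'. After: A=3 B=0 C=0 D=0 ZF=0 PC=3
Step 4: PC=3 exec 'MOV B, C'. After: A=3 B=0 C=0 D=0 ZF=0 PC=4
Step 5: PC=4 exec 'SUB A, 1'. After: A=2 B=0 C=0 D=0 ZF=0 PC=5
First time PC=5: D=0

0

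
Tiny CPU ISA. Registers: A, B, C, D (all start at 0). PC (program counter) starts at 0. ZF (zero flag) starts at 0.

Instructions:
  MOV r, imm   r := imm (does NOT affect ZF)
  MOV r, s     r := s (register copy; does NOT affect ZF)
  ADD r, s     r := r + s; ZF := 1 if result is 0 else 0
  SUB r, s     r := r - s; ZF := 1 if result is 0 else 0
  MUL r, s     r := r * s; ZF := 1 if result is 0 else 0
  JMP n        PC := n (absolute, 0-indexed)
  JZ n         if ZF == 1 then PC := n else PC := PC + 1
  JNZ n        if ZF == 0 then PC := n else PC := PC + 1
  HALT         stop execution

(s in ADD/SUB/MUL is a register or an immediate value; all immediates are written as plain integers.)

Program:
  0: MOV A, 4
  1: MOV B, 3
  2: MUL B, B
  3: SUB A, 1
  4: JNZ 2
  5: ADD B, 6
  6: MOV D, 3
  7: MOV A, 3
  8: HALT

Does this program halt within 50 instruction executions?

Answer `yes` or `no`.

Answer: yes

Derivation:
Step 1: PC=0 exec 'MOV A, 4'. After: A=4 B=0 C=0 D=0 ZF=0 PC=1
Step 2: PC=1 exec 'MOV B, 3'. After: A=4 B=3 C=0 D=0 ZF=0 PC=2
Step 3: PC=2 exec 'MUL B, B'. After: A=4 B=9 C=0 D=0 ZF=0 PC=3
Step 4: PC=3 exec 'SUB A, 1'. After: A=3 B=9 C=0 D=0 ZF=0 PC=4
Step 5: PC=4 exec 'JNZ 2'. After: A=3 B=9 C=0 D=0 ZF=0 PC=2
Step 6: PC=2 exec 'MUL B, B'. After: A=3 B=81 C=0 D=0 ZF=0 PC=3
Step 7: PC=3 exec 'SUB A, 1'. After: A=2 B=81 C=0 D=0 ZF=0 PC=4
Step 8: PC=4 exec 'JNZ 2'. After: A=2 B=81 C=0 D=0 ZF=0 PC=2
Step 9: PC=2 exec 'MUL B, B'. After: A=2 B=6561 C=0 D=0 ZF=0 PC=3
Step 10: PC=3 exec 'SUB A, 1'. After: A=1 B=6561 C=0 D=0 ZF=0 PC=4
Step 11: PC=4 exec 'JNZ 2'. After: A=1 B=6561 C=0 D=0 ZF=0 PC=2
Step 12: PC=2 exec 'MUL B, B'. After: A=1 B=43046721 C=0 D=0 ZF=0 PC=3
Step 13: PC=3 exec 'SUB A, 1'. After: A=0 B=43046721 C=0 D=0 ZF=1 PC=4
Step 14: PC=4 exec 'JNZ 2'. After: A=0 B=43046721 C=0 D=0 ZF=1 PC=5
Step 15: PC=5 exec 'ADD B, 6'. After: A=0 B=43046727 C=0 D=0 ZF=0 PC=6
Step 16: PC=6 exec 'MOV D, 3'. After: A=0 B=43046727 C=0 D=3 ZF=0 PC=7
Step 17: PC=7 exec 'MOV A, 3'. After: A=3 B=43046727 C=0 D=3 ZF=0 PC=8
Step 18: PC=8 exec 'HALT'. After: A=3 B=43046727 C=0 D=3 ZF=0 PC=8 HALTED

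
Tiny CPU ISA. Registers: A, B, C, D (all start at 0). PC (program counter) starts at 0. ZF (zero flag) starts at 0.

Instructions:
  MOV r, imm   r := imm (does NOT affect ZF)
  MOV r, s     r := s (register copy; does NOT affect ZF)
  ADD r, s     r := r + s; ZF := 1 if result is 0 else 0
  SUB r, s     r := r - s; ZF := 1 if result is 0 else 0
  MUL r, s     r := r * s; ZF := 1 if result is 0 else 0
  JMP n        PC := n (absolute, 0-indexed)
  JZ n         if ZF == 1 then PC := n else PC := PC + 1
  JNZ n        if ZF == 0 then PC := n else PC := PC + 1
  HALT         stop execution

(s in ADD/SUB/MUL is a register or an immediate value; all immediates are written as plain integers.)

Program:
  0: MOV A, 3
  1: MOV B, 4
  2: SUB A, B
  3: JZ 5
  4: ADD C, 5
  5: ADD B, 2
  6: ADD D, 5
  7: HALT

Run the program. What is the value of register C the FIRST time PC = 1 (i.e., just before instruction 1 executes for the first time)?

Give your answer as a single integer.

Step 1: PC=0 exec 'MOV A, 3'. After: A=3 B=0 C=0 D=0 ZF=0 PC=1
First time PC=1: C=0

0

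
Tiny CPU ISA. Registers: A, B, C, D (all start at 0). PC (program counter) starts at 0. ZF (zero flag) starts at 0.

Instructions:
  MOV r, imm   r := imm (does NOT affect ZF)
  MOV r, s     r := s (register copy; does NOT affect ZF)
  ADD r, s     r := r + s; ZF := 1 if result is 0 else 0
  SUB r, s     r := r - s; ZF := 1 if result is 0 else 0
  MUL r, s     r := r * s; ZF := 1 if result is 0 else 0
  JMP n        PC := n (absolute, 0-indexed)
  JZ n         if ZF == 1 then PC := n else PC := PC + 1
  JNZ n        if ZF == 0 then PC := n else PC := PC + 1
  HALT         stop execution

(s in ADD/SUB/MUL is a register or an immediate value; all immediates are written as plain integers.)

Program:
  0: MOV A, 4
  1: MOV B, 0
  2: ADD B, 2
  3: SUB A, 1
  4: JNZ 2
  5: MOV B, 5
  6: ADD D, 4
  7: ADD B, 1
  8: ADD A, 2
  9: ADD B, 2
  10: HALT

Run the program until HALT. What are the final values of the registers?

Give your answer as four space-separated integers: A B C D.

Answer: 2 8 0 4

Derivation:
Step 1: PC=0 exec 'MOV A, 4'. After: A=4 B=0 C=0 D=0 ZF=0 PC=1
Step 2: PC=1 exec 'MOV B, 0'. After: A=4 B=0 C=0 D=0 ZF=0 PC=2
Step 3: PC=2 exec 'ADD B, 2'. After: A=4 B=2 C=0 D=0 ZF=0 PC=3
Step 4: PC=3 exec 'SUB A, 1'. After: A=3 B=2 C=0 D=0 ZF=0 PC=4
Step 5: PC=4 exec 'JNZ 2'. After: A=3 B=2 C=0 D=0 ZF=0 PC=2
Step 6: PC=2 exec 'ADD B, 2'. After: A=3 B=4 C=0 D=0 ZF=0 PC=3
Step 7: PC=3 exec 'SUB A, 1'. After: A=2 B=4 C=0 D=0 ZF=0 PC=4
Step 8: PC=4 exec 'JNZ 2'. After: A=2 B=4 C=0 D=0 ZF=0 PC=2
Step 9: PC=2 exec 'ADD B, 2'. After: A=2 B=6 C=0 D=0 ZF=0 PC=3
Step 10: PC=3 exec 'SUB A, 1'. After: A=1 B=6 C=0 D=0 ZF=0 PC=4
Step 11: PC=4 exec 'JNZ 2'. After: A=1 B=6 C=0 D=0 ZF=0 PC=2
Step 12: PC=2 exec 'ADD B, 2'. After: A=1 B=8 C=0 D=0 ZF=0 PC=3
Step 13: PC=3 exec 'SUB A, 1'. After: A=0 B=8 C=0 D=0 ZF=1 PC=4
Step 14: PC=4 exec 'JNZ 2'. After: A=0 B=8 C=0 D=0 ZF=1 PC=5
Step 15: PC=5 exec 'MOV B, 5'. After: A=0 B=5 C=0 D=0 ZF=1 PC=6
Step 16: PC=6 exec 'ADD D, 4'. After: A=0 B=5 C=0 D=4 ZF=0 PC=7
Step 17: PC=7 exec 'ADD B, 1'. After: A=0 B=6 C=0 D=4 ZF=0 PC=8
Step 18: PC=8 exec 'ADD A, 2'. After: A=2 B=6 C=0 D=4 ZF=0 PC=9
Step 19: PC=9 exec 'ADD B, 2'. After: A=2 B=8 C=0 D=4 ZF=0 PC=10
Step 20: PC=10 exec 'HALT'. After: A=2 B=8 C=0 D=4 ZF=0 PC=10 HALTED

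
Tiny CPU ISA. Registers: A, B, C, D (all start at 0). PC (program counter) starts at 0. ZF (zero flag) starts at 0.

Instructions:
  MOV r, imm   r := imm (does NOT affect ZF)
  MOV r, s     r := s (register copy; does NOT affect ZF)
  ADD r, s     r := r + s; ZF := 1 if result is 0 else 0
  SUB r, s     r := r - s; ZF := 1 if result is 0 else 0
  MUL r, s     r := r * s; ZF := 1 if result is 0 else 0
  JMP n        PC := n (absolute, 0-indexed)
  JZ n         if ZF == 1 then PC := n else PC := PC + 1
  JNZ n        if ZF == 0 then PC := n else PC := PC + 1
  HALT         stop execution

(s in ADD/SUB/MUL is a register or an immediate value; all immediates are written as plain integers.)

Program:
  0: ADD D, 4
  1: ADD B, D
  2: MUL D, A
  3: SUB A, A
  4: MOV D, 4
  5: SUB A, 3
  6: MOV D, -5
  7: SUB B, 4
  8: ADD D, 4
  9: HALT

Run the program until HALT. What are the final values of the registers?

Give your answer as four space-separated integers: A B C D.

Answer: -3 0 0 -1

Derivation:
Step 1: PC=0 exec 'ADD D, 4'. After: A=0 B=0 C=0 D=4 ZF=0 PC=1
Step 2: PC=1 exec 'ADD B, D'. After: A=0 B=4 C=0 D=4 ZF=0 PC=2
Step 3: PC=2 exec 'MUL D, A'. After: A=0 B=4 C=0 D=0 ZF=1 PC=3
Step 4: PC=3 exec 'SUB A, A'. After: A=0 B=4 C=0 D=0 ZF=1 PC=4
Step 5: PC=4 exec 'MOV D, 4'. After: A=0 B=4 C=0 D=4 ZF=1 PC=5
Step 6: PC=5 exec 'SUB A, 3'. After: A=-3 B=4 C=0 D=4 ZF=0 PC=6
Step 7: PC=6 exec 'MOV D, -5'. After: A=-3 B=4 C=0 D=-5 ZF=0 PC=7
Step 8: PC=7 exec 'SUB B, 4'. After: A=-3 B=0 C=0 D=-5 ZF=1 PC=8
Step 9: PC=8 exec 'ADD D, 4'. After: A=-3 B=0 C=0 D=-1 ZF=0 PC=9
Step 10: PC=9 exec 'HALT'. After: A=-3 B=0 C=0 D=-1 ZF=0 PC=9 HALTED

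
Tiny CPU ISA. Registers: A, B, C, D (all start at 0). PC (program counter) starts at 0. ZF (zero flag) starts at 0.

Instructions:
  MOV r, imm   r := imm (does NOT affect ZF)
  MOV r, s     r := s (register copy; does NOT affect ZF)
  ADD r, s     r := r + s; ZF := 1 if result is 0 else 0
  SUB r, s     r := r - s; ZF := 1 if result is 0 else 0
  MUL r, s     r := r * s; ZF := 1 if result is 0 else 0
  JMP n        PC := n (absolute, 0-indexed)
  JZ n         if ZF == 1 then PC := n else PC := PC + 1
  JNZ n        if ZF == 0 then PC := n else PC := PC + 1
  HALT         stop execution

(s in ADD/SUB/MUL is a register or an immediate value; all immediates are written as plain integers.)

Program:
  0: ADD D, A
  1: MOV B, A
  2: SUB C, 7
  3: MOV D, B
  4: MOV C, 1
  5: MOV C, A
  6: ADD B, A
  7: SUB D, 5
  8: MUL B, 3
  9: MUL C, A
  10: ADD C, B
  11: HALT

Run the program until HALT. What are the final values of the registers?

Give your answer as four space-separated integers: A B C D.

Answer: 0 0 0 -5

Derivation:
Step 1: PC=0 exec 'ADD D, A'. After: A=0 B=0 C=0 D=0 ZF=1 PC=1
Step 2: PC=1 exec 'MOV B, A'. After: A=0 B=0 C=0 D=0 ZF=1 PC=2
Step 3: PC=2 exec 'SUB C, 7'. After: A=0 B=0 C=-7 D=0 ZF=0 PC=3
Step 4: PC=3 exec 'MOV D, B'. After: A=0 B=0 C=-7 D=0 ZF=0 PC=4
Step 5: PC=4 exec 'MOV C, 1'. After: A=0 B=0 C=1 D=0 ZF=0 PC=5
Step 6: PC=5 exec 'MOV C, A'. After: A=0 B=0 C=0 D=0 ZF=0 PC=6
Step 7: PC=6 exec 'ADD B, A'. After: A=0 B=0 C=0 D=0 ZF=1 PC=7
Step 8: PC=7 exec 'SUB D, 5'. After: A=0 B=0 C=0 D=-5 ZF=0 PC=8
Step 9: PC=8 exec 'MUL B, 3'. After: A=0 B=0 C=0 D=-5 ZF=1 PC=9
Step 10: PC=9 exec 'MUL C, A'. After: A=0 B=0 C=0 D=-5 ZF=1 PC=10
Step 11: PC=10 exec 'ADD C, B'. After: A=0 B=0 C=0 D=-5 ZF=1 PC=11
Step 12: PC=11 exec 'HALT'. After: A=0 B=0 C=0 D=-5 ZF=1 PC=11 HALTED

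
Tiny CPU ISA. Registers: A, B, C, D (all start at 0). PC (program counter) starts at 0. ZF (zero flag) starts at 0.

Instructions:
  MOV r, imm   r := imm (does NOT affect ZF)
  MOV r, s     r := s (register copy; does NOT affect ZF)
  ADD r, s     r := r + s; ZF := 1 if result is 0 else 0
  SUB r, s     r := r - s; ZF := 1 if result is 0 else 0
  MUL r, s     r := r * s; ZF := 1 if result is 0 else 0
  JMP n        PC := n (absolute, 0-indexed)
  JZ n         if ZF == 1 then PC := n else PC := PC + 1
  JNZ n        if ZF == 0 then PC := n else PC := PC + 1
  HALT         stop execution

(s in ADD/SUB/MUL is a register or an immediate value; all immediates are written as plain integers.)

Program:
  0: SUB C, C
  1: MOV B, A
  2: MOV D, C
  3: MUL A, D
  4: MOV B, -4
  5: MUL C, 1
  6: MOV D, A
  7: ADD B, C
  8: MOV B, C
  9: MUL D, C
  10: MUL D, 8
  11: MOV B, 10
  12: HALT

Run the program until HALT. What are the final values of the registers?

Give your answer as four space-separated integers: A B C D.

Answer: 0 10 0 0

Derivation:
Step 1: PC=0 exec 'SUB C, C'. After: A=0 B=0 C=0 D=0 ZF=1 PC=1
Step 2: PC=1 exec 'MOV B, A'. After: A=0 B=0 C=0 D=0 ZF=1 PC=2
Step 3: PC=2 exec 'MOV D, C'. After: A=0 B=0 C=0 D=0 ZF=1 PC=3
Step 4: PC=3 exec 'MUL A, D'. After: A=0 B=0 C=0 D=0 ZF=1 PC=4
Step 5: PC=4 exec 'MOV B, -4'. After: A=0 B=-4 C=0 D=0 ZF=1 PC=5
Step 6: PC=5 exec 'MUL C, 1'. After: A=0 B=-4 C=0 D=0 ZF=1 PC=6
Step 7: PC=6 exec 'MOV D, A'. After: A=0 B=-4 C=0 D=0 ZF=1 PC=7
Step 8: PC=7 exec 'ADD B, C'. After: A=0 B=-4 C=0 D=0 ZF=0 PC=8
Step 9: PC=8 exec 'MOV B, C'. After: A=0 B=0 C=0 D=0 ZF=0 PC=9
Step 10: PC=9 exec 'MUL D, C'. After: A=0 B=0 C=0 D=0 ZF=1 PC=10
Step 11: PC=10 exec 'MUL D, 8'. After: A=0 B=0 C=0 D=0 ZF=1 PC=11
Step 12: PC=11 exec 'MOV B, 10'. After: A=0 B=10 C=0 D=0 ZF=1 PC=12
Step 13: PC=12 exec 'HALT'. After: A=0 B=10 C=0 D=0 ZF=1 PC=12 HALTED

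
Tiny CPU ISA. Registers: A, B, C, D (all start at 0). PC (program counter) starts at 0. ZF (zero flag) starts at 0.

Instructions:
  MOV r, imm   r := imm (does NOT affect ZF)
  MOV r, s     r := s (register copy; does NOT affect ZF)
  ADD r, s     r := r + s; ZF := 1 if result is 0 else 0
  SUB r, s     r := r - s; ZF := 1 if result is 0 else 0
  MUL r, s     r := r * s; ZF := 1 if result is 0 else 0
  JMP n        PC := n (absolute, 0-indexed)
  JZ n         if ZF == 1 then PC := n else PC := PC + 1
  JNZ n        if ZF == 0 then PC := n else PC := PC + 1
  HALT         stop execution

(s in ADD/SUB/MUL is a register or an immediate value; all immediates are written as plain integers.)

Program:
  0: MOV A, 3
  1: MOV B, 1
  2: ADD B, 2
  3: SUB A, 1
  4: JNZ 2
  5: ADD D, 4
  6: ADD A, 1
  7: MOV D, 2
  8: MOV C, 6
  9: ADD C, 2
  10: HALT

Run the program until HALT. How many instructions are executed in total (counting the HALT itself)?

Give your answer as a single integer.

Step 1: PC=0 exec 'MOV A, 3'. After: A=3 B=0 C=0 D=0 ZF=0 PC=1
Step 2: PC=1 exec 'MOV B, 1'. After: A=3 B=1 C=0 D=0 ZF=0 PC=2
Step 3: PC=2 exec 'ADD B, 2'. After: A=3 B=3 C=0 D=0 ZF=0 PC=3
Step 4: PC=3 exec 'SUB A, 1'. After: A=2 B=3 C=0 D=0 ZF=0 PC=4
Step 5: PC=4 exec 'JNZ 2'. After: A=2 B=3 C=0 D=0 ZF=0 PC=2
Step 6: PC=2 exec 'ADD B, 2'. After: A=2 B=5 C=0 D=0 ZF=0 PC=3
Step 7: PC=3 exec 'SUB A, 1'. After: A=1 B=5 C=0 D=0 ZF=0 PC=4
Step 8: PC=4 exec 'JNZ 2'. After: A=1 B=5 C=0 D=0 ZF=0 PC=2
Step 9: PC=2 exec 'ADD B, 2'. After: A=1 B=7 C=0 D=0 ZF=0 PC=3
Step 10: PC=3 exec 'SUB A, 1'. After: A=0 B=7 C=0 D=0 ZF=1 PC=4
Step 11: PC=4 exec 'JNZ 2'. After: A=0 B=7 C=0 D=0 ZF=1 PC=5
Step 12: PC=5 exec 'ADD D, 4'. After: A=0 B=7 C=0 D=4 ZF=0 PC=6
Step 13: PC=6 exec 'ADD A, 1'. After: A=1 B=7 C=0 D=4 ZF=0 PC=7
Step 14: PC=7 exec 'MOV D, 2'. After: A=1 B=7 C=0 D=2 ZF=0 PC=8
Step 15: PC=8 exec 'MOV C, 6'. After: A=1 B=7 C=6 D=2 ZF=0 PC=9
Step 16: PC=9 exec 'ADD C, 2'. After: A=1 B=7 C=8 D=2 ZF=0 PC=10
Step 17: PC=10 exec 'HALT'. After: A=1 B=7 C=8 D=2 ZF=0 PC=10 HALTED
Total instructions executed: 17

Answer: 17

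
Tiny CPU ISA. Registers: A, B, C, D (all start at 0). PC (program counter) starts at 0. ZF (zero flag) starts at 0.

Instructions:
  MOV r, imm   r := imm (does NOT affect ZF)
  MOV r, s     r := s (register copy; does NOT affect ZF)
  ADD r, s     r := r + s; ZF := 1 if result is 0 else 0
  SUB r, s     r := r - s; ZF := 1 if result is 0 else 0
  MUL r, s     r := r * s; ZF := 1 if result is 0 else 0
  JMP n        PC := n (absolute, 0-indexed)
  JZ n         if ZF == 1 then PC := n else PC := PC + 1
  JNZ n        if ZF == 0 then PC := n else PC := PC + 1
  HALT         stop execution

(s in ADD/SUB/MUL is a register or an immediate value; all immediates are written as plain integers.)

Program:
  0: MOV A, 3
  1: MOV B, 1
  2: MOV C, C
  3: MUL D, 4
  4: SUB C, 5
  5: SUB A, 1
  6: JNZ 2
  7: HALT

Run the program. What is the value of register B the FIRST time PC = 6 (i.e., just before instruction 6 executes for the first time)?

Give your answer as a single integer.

Step 1: PC=0 exec 'MOV A, 3'. After: A=3 B=0 C=0 D=0 ZF=0 PC=1
Step 2: PC=1 exec 'MOV B, 1'. After: A=3 B=1 C=0 D=0 ZF=0 PC=2
Step 3: PC=2 exec 'MOV C, C'. After: A=3 B=1 C=0 D=0 ZF=0 PC=3
Step 4: PC=3 exec 'MUL D, 4'. After: A=3 B=1 C=0 D=0 ZF=1 PC=4
Step 5: PC=4 exec 'SUB C, 5'. After: A=3 B=1 C=-5 D=0 ZF=0 PC=5
Step 6: PC=5 exec 'SUB A, 1'. After: A=2 B=1 C=-5 D=0 ZF=0 PC=6
First time PC=6: B=1

1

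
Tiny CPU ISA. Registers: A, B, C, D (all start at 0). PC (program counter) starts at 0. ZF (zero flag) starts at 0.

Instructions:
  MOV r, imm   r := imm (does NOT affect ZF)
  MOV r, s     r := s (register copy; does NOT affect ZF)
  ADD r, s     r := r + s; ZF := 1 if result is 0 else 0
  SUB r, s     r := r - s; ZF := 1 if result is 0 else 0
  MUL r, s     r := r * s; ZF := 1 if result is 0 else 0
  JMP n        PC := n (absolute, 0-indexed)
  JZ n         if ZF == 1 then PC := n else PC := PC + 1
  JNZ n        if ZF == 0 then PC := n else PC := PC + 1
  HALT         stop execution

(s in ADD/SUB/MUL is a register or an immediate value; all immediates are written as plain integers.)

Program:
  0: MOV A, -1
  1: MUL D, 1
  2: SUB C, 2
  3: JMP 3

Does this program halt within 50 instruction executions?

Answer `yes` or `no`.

Step 1: PC=0 exec 'MOV A, -1'. After: A=-1 B=0 C=0 D=0 ZF=0 PC=1
Step 2: PC=1 exec 'MUL D, 1'. After: A=-1 B=0 C=0 D=0 ZF=1 PC=2
Step 3: PC=2 exec 'SUB C, 2'. After: A=-1 B=0 C=-2 D=0 ZF=0 PC=3
Step 4: PC=3 exec 'JMP 3'. After: A=-1 B=0 C=-2 D=0 ZF=0 PC=3
State after step 4 equals state after step 3: the program is in a cycle of length 1 and will never halt.

Answer: no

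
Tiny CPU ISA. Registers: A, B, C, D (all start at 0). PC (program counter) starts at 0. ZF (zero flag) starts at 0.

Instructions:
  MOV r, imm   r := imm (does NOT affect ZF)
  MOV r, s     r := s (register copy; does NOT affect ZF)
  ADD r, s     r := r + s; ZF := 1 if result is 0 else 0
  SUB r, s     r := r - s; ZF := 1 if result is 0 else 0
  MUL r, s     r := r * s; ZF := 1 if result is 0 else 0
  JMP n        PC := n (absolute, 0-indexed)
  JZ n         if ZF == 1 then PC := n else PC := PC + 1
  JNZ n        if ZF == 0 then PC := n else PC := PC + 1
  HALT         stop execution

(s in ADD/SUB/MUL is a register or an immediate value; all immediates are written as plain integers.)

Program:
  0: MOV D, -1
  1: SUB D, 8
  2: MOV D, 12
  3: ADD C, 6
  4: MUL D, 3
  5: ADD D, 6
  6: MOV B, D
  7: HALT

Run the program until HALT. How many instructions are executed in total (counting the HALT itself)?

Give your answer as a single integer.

Step 1: PC=0 exec 'MOV D, -1'. After: A=0 B=0 C=0 D=-1 ZF=0 PC=1
Step 2: PC=1 exec 'SUB D, 8'. After: A=0 B=0 C=0 D=-9 ZF=0 PC=2
Step 3: PC=2 exec 'MOV D, 12'. After: A=0 B=0 C=0 D=12 ZF=0 PC=3
Step 4: PC=3 exec 'ADD C, 6'. After: A=0 B=0 C=6 D=12 ZF=0 PC=4
Step 5: PC=4 exec 'MUL D, 3'. After: A=0 B=0 C=6 D=36 ZF=0 PC=5
Step 6: PC=5 exec 'ADD D, 6'. After: A=0 B=0 C=6 D=42 ZF=0 PC=6
Step 7: PC=6 exec 'MOV B, D'. After: A=0 B=42 C=6 D=42 ZF=0 PC=7
Step 8: PC=7 exec 'HALT'. After: A=0 B=42 C=6 D=42 ZF=0 PC=7 HALTED
Total instructions executed: 8

Answer: 8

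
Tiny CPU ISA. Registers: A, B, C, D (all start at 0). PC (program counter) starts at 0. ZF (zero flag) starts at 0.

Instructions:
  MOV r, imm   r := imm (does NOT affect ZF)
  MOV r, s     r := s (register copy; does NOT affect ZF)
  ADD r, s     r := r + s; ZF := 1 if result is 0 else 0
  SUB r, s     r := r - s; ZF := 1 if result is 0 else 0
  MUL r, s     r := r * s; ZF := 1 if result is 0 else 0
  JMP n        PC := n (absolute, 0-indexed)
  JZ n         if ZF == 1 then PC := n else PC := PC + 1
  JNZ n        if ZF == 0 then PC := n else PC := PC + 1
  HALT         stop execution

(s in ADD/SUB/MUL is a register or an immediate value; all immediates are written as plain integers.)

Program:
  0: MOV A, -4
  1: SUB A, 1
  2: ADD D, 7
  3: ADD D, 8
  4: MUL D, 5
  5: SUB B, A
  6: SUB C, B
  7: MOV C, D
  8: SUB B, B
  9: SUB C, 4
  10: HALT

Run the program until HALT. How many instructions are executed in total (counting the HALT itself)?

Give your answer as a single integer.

Step 1: PC=0 exec 'MOV A, -4'. After: A=-4 B=0 C=0 D=0 ZF=0 PC=1
Step 2: PC=1 exec 'SUB A, 1'. After: A=-5 B=0 C=0 D=0 ZF=0 PC=2
Step 3: PC=2 exec 'ADD D, 7'. After: A=-5 B=0 C=0 D=7 ZF=0 PC=3
Step 4: PC=3 exec 'ADD D, 8'. After: A=-5 B=0 C=0 D=15 ZF=0 PC=4
Step 5: PC=4 exec 'MUL D, 5'. After: A=-5 B=0 C=0 D=75 ZF=0 PC=5
Step 6: PC=5 exec 'SUB B, A'. After: A=-5 B=5 C=0 D=75 ZF=0 PC=6
Step 7: PC=6 exec 'SUB C, B'. After: A=-5 B=5 C=-5 D=75 ZF=0 PC=7
Step 8: PC=7 exec 'MOV C, D'. After: A=-5 B=5 C=75 D=75 ZF=0 PC=8
Step 9: PC=8 exec 'SUB B, B'. After: A=-5 B=0 C=75 D=75 ZF=1 PC=9
Step 10: PC=9 exec 'SUB C, 4'. After: A=-5 B=0 C=71 D=75 ZF=0 PC=10
Step 11: PC=10 exec 'HALT'. After: A=-5 B=0 C=71 D=75 ZF=0 PC=10 HALTED
Total instructions executed: 11

Answer: 11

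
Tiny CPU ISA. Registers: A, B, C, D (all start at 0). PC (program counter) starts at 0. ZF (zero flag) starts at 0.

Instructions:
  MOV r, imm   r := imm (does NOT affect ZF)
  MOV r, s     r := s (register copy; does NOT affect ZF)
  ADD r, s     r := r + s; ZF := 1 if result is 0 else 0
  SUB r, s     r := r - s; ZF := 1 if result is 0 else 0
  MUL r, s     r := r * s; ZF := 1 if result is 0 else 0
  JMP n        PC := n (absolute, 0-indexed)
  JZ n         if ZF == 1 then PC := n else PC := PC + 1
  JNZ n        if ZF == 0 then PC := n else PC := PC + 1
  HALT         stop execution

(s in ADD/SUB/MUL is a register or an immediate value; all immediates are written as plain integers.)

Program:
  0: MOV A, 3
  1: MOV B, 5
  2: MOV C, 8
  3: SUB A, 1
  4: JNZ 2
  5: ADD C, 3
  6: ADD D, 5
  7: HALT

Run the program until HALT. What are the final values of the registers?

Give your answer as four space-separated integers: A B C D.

Answer: 0 5 11 5

Derivation:
Step 1: PC=0 exec 'MOV A, 3'. After: A=3 B=0 C=0 D=0 ZF=0 PC=1
Step 2: PC=1 exec 'MOV B, 5'. After: A=3 B=5 C=0 D=0 ZF=0 PC=2
Step 3: PC=2 exec 'MOV C, 8'. After: A=3 B=5 C=8 D=0 ZF=0 PC=3
Step 4: PC=3 exec 'SUB A, 1'. After: A=2 B=5 C=8 D=0 ZF=0 PC=4
Step 5: PC=4 exec 'JNZ 2'. After: A=2 B=5 C=8 D=0 ZF=0 PC=2
Step 6: PC=2 exec 'MOV C, 8'. After: A=2 B=5 C=8 D=0 ZF=0 PC=3
Step 7: PC=3 exec 'SUB A, 1'. After: A=1 B=5 C=8 D=0 ZF=0 PC=4
Step 8: PC=4 exec 'JNZ 2'. After: A=1 B=5 C=8 D=0 ZF=0 PC=2
Step 9: PC=2 exec 'MOV C, 8'. After: A=1 B=5 C=8 D=0 ZF=0 PC=3
Step 10: PC=3 exec 'SUB A, 1'. After: A=0 B=5 C=8 D=0 ZF=1 PC=4
Step 11: PC=4 exec 'JNZ 2'. After: A=0 B=5 C=8 D=0 ZF=1 PC=5
Step 12: PC=5 exec 'ADD C, 3'. After: A=0 B=5 C=11 D=0 ZF=0 PC=6
Step 13: PC=6 exec 'ADD D, 5'. After: A=0 B=5 C=11 D=5 ZF=0 PC=7
Step 14: PC=7 exec 'HALT'. After: A=0 B=5 C=11 D=5 ZF=0 PC=7 HALTED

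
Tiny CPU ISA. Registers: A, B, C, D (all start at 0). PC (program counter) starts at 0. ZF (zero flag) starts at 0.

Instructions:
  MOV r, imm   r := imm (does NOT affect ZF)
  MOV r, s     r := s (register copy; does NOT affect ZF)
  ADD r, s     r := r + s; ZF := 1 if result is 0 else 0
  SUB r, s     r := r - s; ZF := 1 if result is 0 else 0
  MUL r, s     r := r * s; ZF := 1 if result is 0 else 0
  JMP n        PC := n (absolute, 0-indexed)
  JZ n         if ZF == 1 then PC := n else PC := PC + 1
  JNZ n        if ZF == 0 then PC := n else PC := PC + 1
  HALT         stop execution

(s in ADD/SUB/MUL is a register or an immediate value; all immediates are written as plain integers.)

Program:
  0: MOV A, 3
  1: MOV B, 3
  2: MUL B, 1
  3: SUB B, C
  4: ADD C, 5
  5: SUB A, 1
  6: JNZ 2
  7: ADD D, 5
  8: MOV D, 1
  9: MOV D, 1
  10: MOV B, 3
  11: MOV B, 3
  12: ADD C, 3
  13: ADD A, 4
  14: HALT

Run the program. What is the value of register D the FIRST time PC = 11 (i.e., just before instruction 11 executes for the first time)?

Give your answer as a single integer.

Step 1: PC=0 exec 'MOV A, 3'. After: A=3 B=0 C=0 D=0 ZF=0 PC=1
Step 2: PC=1 exec 'MOV B, 3'. After: A=3 B=3 C=0 D=0 ZF=0 PC=2
Step 3: PC=2 exec 'MUL B, 1'. After: A=3 B=3 C=0 D=0 ZF=0 PC=3
Step 4: PC=3 exec 'SUB B, C'. After: A=3 B=3 C=0 D=0 ZF=0 PC=4
Step 5: PC=4 exec 'ADD C, 5'. After: A=3 B=3 C=5 D=0 ZF=0 PC=5
Step 6: PC=5 exec 'SUB A, 1'. After: A=2 B=3 C=5 D=0 ZF=0 PC=6
Step 7: PC=6 exec 'JNZ 2'. After: A=2 B=3 C=5 D=0 ZF=0 PC=2
Step 8: PC=2 exec 'MUL B, 1'. After: A=2 B=3 C=5 D=0 ZF=0 PC=3
Step 9: PC=3 exec 'SUB B, C'. After: A=2 B=-2 C=5 D=0 ZF=0 PC=4
Step 10: PC=4 exec 'ADD C, 5'. After: A=2 B=-2 C=10 D=0 ZF=0 PC=5
Step 11: PC=5 exec 'SUB A, 1'. After: A=1 B=-2 C=10 D=0 ZF=0 PC=6
Step 12: PC=6 exec 'JNZ 2'. After: A=1 B=-2 C=10 D=0 ZF=0 PC=2
Step 13: PC=2 exec 'MUL B, 1'. After: A=1 B=-2 C=10 D=0 ZF=0 PC=3
Step 14: PC=3 exec 'SUB B, C'. After: A=1 B=-12 C=10 D=0 ZF=0 PC=4
Step 15: PC=4 exec 'ADD C, 5'. After: A=1 B=-12 C=15 D=0 ZF=0 PC=5
Step 16: PC=5 exec 'SUB A, 1'. After: A=0 B=-12 C=15 D=0 ZF=1 PC=6
Step 17: PC=6 exec 'JNZ 2'. After: A=0 B=-12 C=15 D=0 ZF=1 PC=7
Step 18: PC=7 exec 'ADD D, 5'. After: A=0 B=-12 C=15 D=5 ZF=0 PC=8
Step 19: PC=8 exec 'MOV D, 1'. After: A=0 B=-12 C=15 D=1 ZF=0 PC=9
Step 20: PC=9 exec 'MOV D, 1'. After: A=0 B=-12 C=15 D=1 ZF=0 PC=10
Step 21: PC=10 exec 'MOV B, 3'. After: A=0 B=3 C=15 D=1 ZF=0 PC=11
First time PC=11: D=1

1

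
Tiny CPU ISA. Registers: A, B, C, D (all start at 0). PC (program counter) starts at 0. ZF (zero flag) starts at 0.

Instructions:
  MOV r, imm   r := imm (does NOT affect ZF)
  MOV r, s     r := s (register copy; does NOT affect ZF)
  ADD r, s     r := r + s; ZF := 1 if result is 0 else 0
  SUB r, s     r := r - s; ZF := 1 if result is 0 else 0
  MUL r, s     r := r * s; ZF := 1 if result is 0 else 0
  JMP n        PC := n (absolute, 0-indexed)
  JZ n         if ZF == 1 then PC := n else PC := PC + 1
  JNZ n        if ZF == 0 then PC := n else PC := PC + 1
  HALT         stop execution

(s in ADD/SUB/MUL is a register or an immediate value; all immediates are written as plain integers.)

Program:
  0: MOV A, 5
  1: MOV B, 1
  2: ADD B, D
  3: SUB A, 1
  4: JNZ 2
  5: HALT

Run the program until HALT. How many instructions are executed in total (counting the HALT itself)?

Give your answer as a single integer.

Answer: 18

Derivation:
Step 1: PC=0 exec 'MOV A, 5'. After: A=5 B=0 C=0 D=0 ZF=0 PC=1
Step 2: PC=1 exec 'MOV B, 1'. After: A=5 B=1 C=0 D=0 ZF=0 PC=2
Step 3: PC=2 exec 'ADD B, D'. After: A=5 B=1 C=0 D=0 ZF=0 PC=3
Step 4: PC=3 exec 'SUB A, 1'. After: A=4 B=1 C=0 D=0 ZF=0 PC=4
Step 5: PC=4 exec 'JNZ 2'. After: A=4 B=1 C=0 D=0 ZF=0 PC=2
Step 6: PC=2 exec 'ADD B, D'. After: A=4 B=1 C=0 D=0 ZF=0 PC=3
Step 7: PC=3 exec 'SUB A, 1'. After: A=3 B=1 C=0 D=0 ZF=0 PC=4
Step 8: PC=4 exec 'JNZ 2'. After: A=3 B=1 C=0 D=0 ZF=0 PC=2
Step 9: PC=2 exec 'ADD B, D'. After: A=3 B=1 C=0 D=0 ZF=0 PC=3
Step 10: PC=3 exec 'SUB A, 1'. After: A=2 B=1 C=0 D=0 ZF=0 PC=4
Step 11: PC=4 exec 'JNZ 2'. After: A=2 B=1 C=0 D=0 ZF=0 PC=2
Step 12: PC=2 exec 'ADD B, D'. After: A=2 B=1 C=0 D=0 ZF=0 PC=3
Step 13: PC=3 exec 'SUB A, 1'. After: A=1 B=1 C=0 D=0 ZF=0 PC=4
Step 14: PC=4 exec 'JNZ 2'. After: A=1 B=1 C=0 D=0 ZF=0 PC=2
Step 15: PC=2 exec 'ADD B, D'. After: A=1 B=1 C=0 D=0 ZF=0 PC=3
Step 16: PC=3 exec 'SUB A, 1'. After: A=0 B=1 C=0 D=0 ZF=1 PC=4
Step 17: PC=4 exec 'JNZ 2'. After: A=0 B=1 C=0 D=0 ZF=1 PC=5
Step 18: PC=5 exec 'HALT'. After: A=0 B=1 C=0 D=0 ZF=1 PC=5 HALTED
Total instructions executed: 18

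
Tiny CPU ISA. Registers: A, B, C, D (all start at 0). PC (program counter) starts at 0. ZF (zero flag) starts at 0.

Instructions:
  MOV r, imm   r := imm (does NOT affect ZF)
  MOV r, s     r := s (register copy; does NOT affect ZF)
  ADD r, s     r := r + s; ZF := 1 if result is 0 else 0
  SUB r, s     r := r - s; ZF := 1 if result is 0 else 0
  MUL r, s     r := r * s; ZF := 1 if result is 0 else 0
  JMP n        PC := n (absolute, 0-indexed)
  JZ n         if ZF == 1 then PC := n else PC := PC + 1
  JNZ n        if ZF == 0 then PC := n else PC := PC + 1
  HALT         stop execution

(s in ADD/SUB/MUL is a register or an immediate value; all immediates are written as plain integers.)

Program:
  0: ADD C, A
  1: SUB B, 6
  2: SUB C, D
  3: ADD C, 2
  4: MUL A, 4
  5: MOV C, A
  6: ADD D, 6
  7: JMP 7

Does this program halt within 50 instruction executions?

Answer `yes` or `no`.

Step 1: PC=0 exec 'ADD C, A'. After: A=0 B=0 C=0 D=0 ZF=1 PC=1
Step 2: PC=1 exec 'SUB B, 6'. After: A=0 B=-6 C=0 D=0 ZF=0 PC=2
Step 3: PC=2 exec 'SUB C, D'. After: A=0 B=-6 C=0 D=0 ZF=1 PC=3
Step 4: PC=3 exec 'ADD C, 2'. After: A=0 B=-6 C=2 D=0 ZF=0 PC=4
Step 5: PC=4 exec 'MUL A, 4'. After: A=0 B=-6 C=2 D=0 ZF=1 PC=5
Step 6: PC=5 exec 'MOV C, A'. After: A=0 B=-6 C=0 D=0 ZF=1 PC=6
Step 7: PC=6 exec 'ADD D, 6'. After: A=0 B=-6 C=0 D=6 ZF=0 PC=7
Step 8: PC=7 exec 'JMP 7'. After: A=0 B=-6 C=0 D=6 ZF=0 PC=7
State after step 8 equals state after step 7: the program is in a cycle of length 1 and will never halt.

Answer: no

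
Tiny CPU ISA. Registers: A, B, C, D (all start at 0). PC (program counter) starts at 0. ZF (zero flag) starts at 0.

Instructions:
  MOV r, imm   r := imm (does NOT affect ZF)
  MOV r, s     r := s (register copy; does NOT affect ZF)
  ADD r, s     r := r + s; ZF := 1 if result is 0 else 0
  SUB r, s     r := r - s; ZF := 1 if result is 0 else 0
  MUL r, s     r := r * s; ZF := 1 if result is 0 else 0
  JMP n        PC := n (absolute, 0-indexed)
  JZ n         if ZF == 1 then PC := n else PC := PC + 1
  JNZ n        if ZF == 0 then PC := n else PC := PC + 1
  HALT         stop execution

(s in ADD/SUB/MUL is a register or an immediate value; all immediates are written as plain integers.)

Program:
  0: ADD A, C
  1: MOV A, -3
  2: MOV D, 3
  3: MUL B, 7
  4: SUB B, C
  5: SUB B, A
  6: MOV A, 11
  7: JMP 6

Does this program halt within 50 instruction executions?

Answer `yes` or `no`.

Step 1: PC=0 exec 'ADD A, C'. After: A=0 B=0 C=0 D=0 ZF=1 PC=1
Step 2: PC=1 exec 'MOV A, -3'. After: A=-3 B=0 C=0 D=0 ZF=1 PC=2
Step 3: PC=2 exec 'MOV D, 3'. After: A=-3 B=0 C=0 D=3 ZF=1 PC=3
Step 4: PC=3 exec 'MUL B, 7'. After: A=-3 B=0 C=0 D=3 ZF=1 PC=4
Step 5: PC=4 exec 'SUB B, C'. After: A=-3 B=0 C=0 D=3 ZF=1 PC=5
Step 6: PC=5 exec 'SUB B, A'. After: A=-3 B=3 C=0 D=3 ZF=0 PC=6
Step 7: PC=6 exec 'MOV A, 11'. After: A=11 B=3 C=0 D=3 ZF=0 PC=7
Step 8: PC=7 exec 'JMP 6'. After: A=11 B=3 C=0 D=3 ZF=0 PC=6
Step 9: PC=6 exec 'MOV A, 11'. After: A=11 B=3 C=0 D=3 ZF=0 PC=7
State after step 9 equals state after step 7: the program is in a cycle of length 2 and will never halt.

Answer: no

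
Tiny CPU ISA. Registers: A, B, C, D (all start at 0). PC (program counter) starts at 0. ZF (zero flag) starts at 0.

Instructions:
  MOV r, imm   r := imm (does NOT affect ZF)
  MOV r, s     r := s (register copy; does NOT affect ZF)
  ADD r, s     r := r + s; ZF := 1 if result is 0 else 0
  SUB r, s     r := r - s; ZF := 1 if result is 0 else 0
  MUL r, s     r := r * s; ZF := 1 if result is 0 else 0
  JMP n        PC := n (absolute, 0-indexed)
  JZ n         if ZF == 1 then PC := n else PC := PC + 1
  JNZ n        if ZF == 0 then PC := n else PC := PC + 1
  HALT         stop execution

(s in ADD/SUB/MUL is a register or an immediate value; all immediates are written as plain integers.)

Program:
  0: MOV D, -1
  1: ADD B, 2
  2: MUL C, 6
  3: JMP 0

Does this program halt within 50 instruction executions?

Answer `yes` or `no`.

Step 1: PC=0 exec 'MOV D, -1'. After: A=0 B=0 C=0 D=-1 ZF=0 PC=1
Step 2: PC=1 exec 'ADD B, 2'. After: A=0 B=2 C=0 D=-1 ZF=0 PC=2
Step 3: PC=2 exec 'MUL C, 6'. After: A=0 B=2 C=0 D=-1 ZF=1 PC=3
Step 4: PC=3 exec 'JMP 0'. After: A=0 B=2 C=0 D=-1 ZF=1 PC=0
Step 5: PC=0 exec 'MOV D, -1'. After: A=0 B=2 C=0 D=-1 ZF=1 PC=1
Step 6: PC=1 exec 'ADD B, 2'. After: A=0 B=4 C=0 D=-1 ZF=0 PC=2
Step 7: PC=2 exec 'MUL C, 6'. After: A=0 B=4 C=0 D=-1 ZF=1 PC=3
Step 8: PC=3 exec 'JMP 0'. After: A=0 B=4 C=0 D=-1 ZF=1 PC=0
Step 9: PC=0 exec 'MOV D, -1'. After: A=0 B=4 C=0 D=-1 ZF=1 PC=1
Step 10: PC=1 exec 'ADD B, 2'. After: A=0 B=6 C=0 D=-1 ZF=0 PC=2
Step 11: PC=2 exec 'MUL C, 6'. After: A=0 B=6 C=0 D=-1 ZF=1 PC=3
Step 12: PC=3 exec 'JMP 0'. After: A=0 B=6 C=0 D=-1 ZF=1 PC=0
Step 13: PC=0 exec 'MOV D, -1'. After: A=0 B=6 C=0 D=-1 ZF=1 PC=1
Step 14: PC=1 exec 'ADD B, 2'. After: A=0 B=8 C=0 D=-1 ZF=0 PC=2
Step 15: PC=2 exec 'MUL C, 6'. After: A=0 B=8 C=0 D=-1 ZF=1 PC=3
After 50 steps: not halted. PC revisits the same instructions with no path to HALT; will never halt.

Answer: no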